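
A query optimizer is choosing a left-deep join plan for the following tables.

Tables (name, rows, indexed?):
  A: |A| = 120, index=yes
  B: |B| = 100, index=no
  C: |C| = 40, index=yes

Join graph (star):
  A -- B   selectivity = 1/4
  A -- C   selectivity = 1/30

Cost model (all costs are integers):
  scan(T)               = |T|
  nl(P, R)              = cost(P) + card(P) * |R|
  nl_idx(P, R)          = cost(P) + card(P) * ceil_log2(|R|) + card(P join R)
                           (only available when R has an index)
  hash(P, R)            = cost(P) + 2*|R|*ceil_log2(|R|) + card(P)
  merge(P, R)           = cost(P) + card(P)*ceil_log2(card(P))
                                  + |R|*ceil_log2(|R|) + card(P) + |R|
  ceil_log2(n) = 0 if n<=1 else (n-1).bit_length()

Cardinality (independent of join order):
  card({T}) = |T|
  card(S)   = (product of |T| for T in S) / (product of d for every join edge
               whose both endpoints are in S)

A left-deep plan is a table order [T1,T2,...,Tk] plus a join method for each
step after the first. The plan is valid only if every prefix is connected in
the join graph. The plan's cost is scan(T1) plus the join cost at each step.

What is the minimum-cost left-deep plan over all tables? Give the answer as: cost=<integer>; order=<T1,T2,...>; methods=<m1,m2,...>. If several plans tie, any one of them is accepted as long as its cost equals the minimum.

Selinger DP (subsets sized 1..n):
  {A}: scan cost=120, card=120
  {B}: scan cost=100, card=100
  {C}: scan cost=40, card=40
  {AB}: card=3000; try (B,hash)→1640, (A,merge)→1860, (B,merge)→1880, (A,hash)→1880, (A,nl_idx)→3800, (A,nl)→12100 …(+1); best=1640 via (B,hash)
  {AC}: card=160; try (A,nl_idx)→480, (C,hash)→720, (C,nl_idx)→1000, (A,merge)→1280, (C,merge)→1360, (A,hash)→1760 …(+2); best=480 via (A,nl_idx)
  {ABC}: card=4000; try (B,hash)→2040, (B,merge)→2720, (C,hash)→5120, (B,nl)→16480, (C,nl_idx)→23640, (C,merge)→40920 …(+1); best=2040 via (B,hash)

cost=2040; order=C,A,B; methods=nl_idx,hash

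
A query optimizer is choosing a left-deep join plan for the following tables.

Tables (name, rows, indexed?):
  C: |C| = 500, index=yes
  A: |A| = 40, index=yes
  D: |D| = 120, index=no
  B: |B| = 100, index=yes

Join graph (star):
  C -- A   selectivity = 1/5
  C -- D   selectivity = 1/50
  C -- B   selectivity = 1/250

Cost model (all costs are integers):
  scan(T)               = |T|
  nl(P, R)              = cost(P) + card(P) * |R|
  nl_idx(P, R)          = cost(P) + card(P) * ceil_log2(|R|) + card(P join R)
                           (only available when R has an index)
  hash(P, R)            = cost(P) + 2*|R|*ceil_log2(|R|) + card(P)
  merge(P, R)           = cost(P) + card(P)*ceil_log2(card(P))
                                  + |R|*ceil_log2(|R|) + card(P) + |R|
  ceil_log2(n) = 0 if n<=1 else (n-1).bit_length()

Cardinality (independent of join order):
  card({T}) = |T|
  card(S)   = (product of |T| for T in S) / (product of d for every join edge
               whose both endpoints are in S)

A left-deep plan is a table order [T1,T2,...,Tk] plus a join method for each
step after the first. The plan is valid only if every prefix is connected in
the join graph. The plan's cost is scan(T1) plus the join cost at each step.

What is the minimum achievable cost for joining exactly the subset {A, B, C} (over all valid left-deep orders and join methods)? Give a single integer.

Selinger DP over subsets of {A,B,C}:
  {C}: scan cost=500, card=500
  {A}: scan cost=40, card=40
  {B}: scan cost=100, card=100
  {AC}: card=4000; try (A,hash)→1480, (C,nl_idx)→4400, (C,merge)→5320, (A,merge)→5780, (A,nl_idx)→7500, (C,hash)→9080 …(+2); best=1480 via (A,hash)
  {BC}: card=200; try (C,nl_idx)→1200, (B,hash)→2400, (B,nl_idx)→4200, (C,merge)→5900, (B,merge)→6300, (C,hash)→9200 …(+2); best=1200 via (C,nl_idx)
  {ABC}: card=1600; try (A,hash)→1880, (A,merge)→3280, (A,nl_idx)→4000, (B,hash)→6880, (A,nl)→9200, (B,nl_idx)→31080 …(+2); best=1880 via (A,hash)

1880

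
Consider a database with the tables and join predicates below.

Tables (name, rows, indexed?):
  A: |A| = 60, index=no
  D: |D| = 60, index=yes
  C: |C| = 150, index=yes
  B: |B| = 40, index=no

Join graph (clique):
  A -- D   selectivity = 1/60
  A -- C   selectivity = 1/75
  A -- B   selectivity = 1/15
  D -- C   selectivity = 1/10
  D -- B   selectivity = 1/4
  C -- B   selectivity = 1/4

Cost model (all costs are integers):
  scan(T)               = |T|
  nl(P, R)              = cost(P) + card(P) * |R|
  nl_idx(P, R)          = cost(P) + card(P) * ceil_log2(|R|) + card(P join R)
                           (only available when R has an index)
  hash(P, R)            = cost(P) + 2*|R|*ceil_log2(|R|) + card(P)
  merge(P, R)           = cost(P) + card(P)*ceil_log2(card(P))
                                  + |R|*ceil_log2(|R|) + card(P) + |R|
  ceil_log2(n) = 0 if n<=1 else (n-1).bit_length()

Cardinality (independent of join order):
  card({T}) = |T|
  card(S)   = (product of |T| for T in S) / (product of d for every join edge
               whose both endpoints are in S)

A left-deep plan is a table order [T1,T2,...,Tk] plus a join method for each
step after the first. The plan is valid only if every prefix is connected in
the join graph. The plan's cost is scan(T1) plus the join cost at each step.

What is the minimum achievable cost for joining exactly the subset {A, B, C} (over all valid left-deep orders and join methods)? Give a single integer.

Selinger DP over subsets of {A,B,C}:
  {A}: scan cost=60, card=60
  {C}: scan cost=150, card=150
  {B}: scan cost=40, card=40
  {AC}: card=120; try (C,nl_idx)→660, (A,hash)→1020, (C,merge)→1830, (A,merge)→1920, (C,hash)→2520, (C,nl)→9060 …(+1); best=660 via (C,nl_idx)
  {AB}: card=160; try (B,hash)→600, (A,merge)→740, (B,merge)→760, (A,hash)→800, (A,nl)→2440, (B,nl)→2460; best=600 via (B,hash)
  {BC}: card=1500; try (B,hash)→780, (C,merge)→1670, (B,merge)→1780, (C,nl_idx)→1860, (C,hash)→2480, (C,nl)→6040 …(+1); best=780 via (B,hash)
  {ABC}: card=80; try (B,hash)→1260, (B,merge)→1900, (C,nl_idx)→1960, (A,hash)→3000, (C,hash)→3160, (C,merge)→3390 …(+4); best=1260 via (B,hash)

1260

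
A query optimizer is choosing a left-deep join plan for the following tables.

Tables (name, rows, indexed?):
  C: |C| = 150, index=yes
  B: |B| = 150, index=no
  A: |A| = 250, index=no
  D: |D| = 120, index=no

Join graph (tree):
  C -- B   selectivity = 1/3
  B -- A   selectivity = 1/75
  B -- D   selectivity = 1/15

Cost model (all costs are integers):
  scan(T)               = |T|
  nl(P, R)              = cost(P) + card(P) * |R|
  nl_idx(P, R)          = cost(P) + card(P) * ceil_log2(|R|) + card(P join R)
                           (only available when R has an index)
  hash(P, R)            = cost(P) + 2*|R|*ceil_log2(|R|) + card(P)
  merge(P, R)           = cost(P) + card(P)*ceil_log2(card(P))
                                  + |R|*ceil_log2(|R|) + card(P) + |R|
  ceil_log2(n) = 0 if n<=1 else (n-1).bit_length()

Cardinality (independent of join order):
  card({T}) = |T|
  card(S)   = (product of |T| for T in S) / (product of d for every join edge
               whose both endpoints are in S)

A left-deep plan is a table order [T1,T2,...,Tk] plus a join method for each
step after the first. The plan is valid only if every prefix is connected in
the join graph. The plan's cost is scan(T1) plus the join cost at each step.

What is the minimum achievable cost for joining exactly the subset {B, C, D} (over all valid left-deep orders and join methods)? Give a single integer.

Selinger DP over subsets of {B,C,D}:
  {C}: scan cost=150, card=150
  {B}: scan cost=150, card=150
  {D}: scan cost=120, card=120
  {BC}: card=7500; try (C,hash)→2700, (B,hash)→2700, (C,merge)→2850, (B,merge)→2850, (C,nl_idx)→8850, (C,nl)→22650 …(+1); best=2700 via (C,hash)
  {BD}: card=1200; try (D,hash)→1980, (B,merge)→2430, (D,merge)→2460, (B,hash)→2640, (B,nl)→18120, (D,nl)→18150; best=1980 via (D,hash)
  {BCD}: card=60000; try (C,hash)→5580, (D,hash)→11880, (C,merge)→17730, (C,nl_idx)→71580, (D,merge)→108660, (C,nl)→181980 …(+1); best=5580 via (C,hash)

5580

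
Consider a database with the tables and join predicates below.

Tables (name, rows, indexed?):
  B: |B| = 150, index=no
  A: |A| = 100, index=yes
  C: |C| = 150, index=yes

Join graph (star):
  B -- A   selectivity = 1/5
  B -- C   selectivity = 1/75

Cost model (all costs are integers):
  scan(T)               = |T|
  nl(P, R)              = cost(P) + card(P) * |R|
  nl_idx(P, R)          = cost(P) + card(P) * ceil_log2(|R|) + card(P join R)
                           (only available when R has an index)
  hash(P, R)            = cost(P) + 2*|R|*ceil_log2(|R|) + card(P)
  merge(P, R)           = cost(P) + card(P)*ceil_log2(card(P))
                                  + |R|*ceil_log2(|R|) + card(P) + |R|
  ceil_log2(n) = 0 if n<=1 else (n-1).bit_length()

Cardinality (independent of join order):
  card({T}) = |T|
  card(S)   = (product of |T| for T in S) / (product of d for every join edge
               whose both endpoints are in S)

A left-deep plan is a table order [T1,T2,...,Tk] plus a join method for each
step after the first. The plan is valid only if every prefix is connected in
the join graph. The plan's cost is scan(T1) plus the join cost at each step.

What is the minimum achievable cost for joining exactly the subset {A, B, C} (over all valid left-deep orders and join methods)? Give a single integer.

Selinger DP over subsets of {A,B,C}:
  {B}: scan cost=150, card=150
  {A}: scan cost=100, card=100
  {C}: scan cost=150, card=150
  {AB}: card=3000; try (A,hash)→1700, (B,merge)→2250, (A,merge)→2300, (B,hash)→2600, (A,nl_idx)→4200, (B,nl)→15100 …(+1); best=1700 via (A,hash)
  {BC}: card=300; try (C,nl_idx)→1650, (C,hash)→2700, (B,hash)→2700, (C,merge)→2850, (B,merge)→2850, (C,nl)→22650 …(+1); best=1650 via (C,nl_idx)
  {ABC}: card=6000; try (A,hash)→3350, (A,merge)→5450, (C,hash)→7100, (A,nl_idx)→9750, (A,nl)→31650, (C,nl_idx)→31700 …(+2); best=3350 via (A,hash)

3350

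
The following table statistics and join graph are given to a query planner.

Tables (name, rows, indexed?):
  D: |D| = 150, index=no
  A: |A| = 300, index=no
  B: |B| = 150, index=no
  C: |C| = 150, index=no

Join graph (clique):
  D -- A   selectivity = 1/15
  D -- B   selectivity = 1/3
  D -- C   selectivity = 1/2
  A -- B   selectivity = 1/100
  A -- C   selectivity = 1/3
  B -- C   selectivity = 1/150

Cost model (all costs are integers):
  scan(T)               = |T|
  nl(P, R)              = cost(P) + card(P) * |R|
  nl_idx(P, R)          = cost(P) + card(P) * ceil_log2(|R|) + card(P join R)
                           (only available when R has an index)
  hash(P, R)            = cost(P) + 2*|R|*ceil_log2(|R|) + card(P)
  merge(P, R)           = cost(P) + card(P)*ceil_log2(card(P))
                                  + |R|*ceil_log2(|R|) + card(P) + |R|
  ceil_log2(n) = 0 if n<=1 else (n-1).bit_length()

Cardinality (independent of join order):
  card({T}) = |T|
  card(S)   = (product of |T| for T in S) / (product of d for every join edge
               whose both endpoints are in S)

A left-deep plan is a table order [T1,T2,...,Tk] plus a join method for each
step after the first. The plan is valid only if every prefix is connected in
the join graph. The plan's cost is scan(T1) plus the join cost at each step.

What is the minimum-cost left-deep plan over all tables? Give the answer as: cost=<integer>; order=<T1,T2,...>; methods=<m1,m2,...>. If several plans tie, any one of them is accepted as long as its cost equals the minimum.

cost=8400; order=A,B,C,D; methods=hash,hash,hash

Selinger DP (subsets sized 1..n):
  {D}: scan cost=150, card=150
  {A}: scan cost=300, card=300
  {B}: scan cost=150, card=150
  {C}: scan cost=150, card=150
  {AD}: card=3000; try (D,hash)→3000, (A,merge)→4500, (D,merge)→4650, (A,hash)→5700, (A,nl)→45150, (D,nl)→45300; best=3000 via (D,hash)
  {BD}: card=7500; try (D,hash)→2700, (B,hash)→2700, (D,merge)→2850, (B,merge)→2850, (D,nl)→22650, (B,nl)→22650; best=2700 via (D,hash)
  {CD}: card=11250; try (D,hash)→2700, (C,hash)→2700, (D,merge)→2850, (C,merge)→2850, (D,nl)→22650, (C,nl)→22650; best=2700 via (D,hash)
  {AB}: card=450; try (B,hash)→3000, (A,merge)→4500, (B,merge)→4650, (A,hash)→5700, (A,nl)→45150, (B,nl)→45300; best=3000 via (B,hash)
  {AC}: card=15000; try (C,hash)→3000, (A,merge)→4500, (C,merge)→4650, (A,hash)→5700, (A,nl)→45150, (C,nl)→45300; best=3000 via (C,hash)
  {BC}: card=150; try (C,hash)→2700, (B,hash)→2700, (C,merge)→2850, (B,merge)→2850, (C,nl)→22650, (B,nl)→22650; best=2700 via (C,hash)
  {ABD}: card=1500; try (D,hash)→5850, (B,hash)→8400, (D,merge)→8850, (A,hash)→15600, (B,merge)→43350, (D,nl)→70500 …(+3); best=5850 via (D,hash)
  {ACD}: card=75000; try (C,hash)→8400, (A,hash)→19350, (D,hash)→20400, (C,merge)→43350, (A,merge)→174450, (D,merge)→229350 …(+3); best=8400 via (C,hash)
  {BCD}: card=3750; try (D,hash)→5250, (D,merge)→5400, (C,hash)→12600, (B,hash)→16350, (D,nl)→25200, (C,merge)→109050 …(+3); best=5250 via (D,hash)
  {ABC}: card=150; try (C,hash)→5850, (A,merge)→7050, (A,hash)→8250, (C,merge)→8850, (B,hash)→20400, (A,nl)→47700 …(+3); best=5850 via (C,hash)
  {ABCD}: card=250; try (D,hash)→8400, (D,merge)→8550, (C,hash)→9750, (A,hash)→14400, (C,merge)→25200, (D,nl)→28350 …(+6); best=8400 via (D,hash)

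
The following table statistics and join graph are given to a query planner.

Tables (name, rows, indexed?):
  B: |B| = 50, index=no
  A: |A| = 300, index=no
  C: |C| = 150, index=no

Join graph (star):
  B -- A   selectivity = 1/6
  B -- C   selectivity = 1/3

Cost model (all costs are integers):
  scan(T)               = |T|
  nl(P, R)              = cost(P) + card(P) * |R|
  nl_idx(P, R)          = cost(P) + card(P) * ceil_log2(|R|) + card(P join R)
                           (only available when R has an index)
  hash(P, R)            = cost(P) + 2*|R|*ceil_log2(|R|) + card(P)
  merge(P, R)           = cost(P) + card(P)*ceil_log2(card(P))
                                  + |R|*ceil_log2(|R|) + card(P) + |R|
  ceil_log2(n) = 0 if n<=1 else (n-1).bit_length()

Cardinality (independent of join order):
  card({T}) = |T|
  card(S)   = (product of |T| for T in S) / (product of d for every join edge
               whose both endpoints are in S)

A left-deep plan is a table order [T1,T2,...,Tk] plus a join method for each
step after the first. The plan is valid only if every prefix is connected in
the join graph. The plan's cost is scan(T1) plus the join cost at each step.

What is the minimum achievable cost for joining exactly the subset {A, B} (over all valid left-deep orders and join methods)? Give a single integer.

Selinger DP over subsets of {A,B}:
  {B}: scan cost=50, card=50
  {A}: scan cost=300, card=300
  {AB}: card=2500; try (B,hash)→1200, (A,merge)→3400, (B,merge)→3650, (A,hash)→5500, (A,nl)→15050, (B,nl)→15300; best=1200 via (B,hash)

1200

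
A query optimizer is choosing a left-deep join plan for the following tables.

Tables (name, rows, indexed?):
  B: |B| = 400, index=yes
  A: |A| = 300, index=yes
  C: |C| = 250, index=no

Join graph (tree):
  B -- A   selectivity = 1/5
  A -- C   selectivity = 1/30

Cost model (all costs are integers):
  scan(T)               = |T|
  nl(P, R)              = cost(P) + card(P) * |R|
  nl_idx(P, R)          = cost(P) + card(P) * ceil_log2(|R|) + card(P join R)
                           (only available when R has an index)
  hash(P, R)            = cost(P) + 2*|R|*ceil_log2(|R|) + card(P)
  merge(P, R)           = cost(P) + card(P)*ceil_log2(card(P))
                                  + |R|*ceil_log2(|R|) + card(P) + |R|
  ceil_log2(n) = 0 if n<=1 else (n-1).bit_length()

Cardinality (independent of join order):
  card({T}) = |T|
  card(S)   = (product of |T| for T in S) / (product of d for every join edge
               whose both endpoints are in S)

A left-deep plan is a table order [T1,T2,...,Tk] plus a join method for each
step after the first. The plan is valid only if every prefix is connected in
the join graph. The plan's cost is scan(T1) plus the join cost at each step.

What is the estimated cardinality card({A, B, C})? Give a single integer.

200000

Tables in S: A(300), B(400), C(250)
Edges inside S: B-A(d=5), A-C(d=30)
numerator = 300 * 400 * 250 = 30000000
denominator = 5 * 30 = 150
card(S) = 30000000 / 150 = 200000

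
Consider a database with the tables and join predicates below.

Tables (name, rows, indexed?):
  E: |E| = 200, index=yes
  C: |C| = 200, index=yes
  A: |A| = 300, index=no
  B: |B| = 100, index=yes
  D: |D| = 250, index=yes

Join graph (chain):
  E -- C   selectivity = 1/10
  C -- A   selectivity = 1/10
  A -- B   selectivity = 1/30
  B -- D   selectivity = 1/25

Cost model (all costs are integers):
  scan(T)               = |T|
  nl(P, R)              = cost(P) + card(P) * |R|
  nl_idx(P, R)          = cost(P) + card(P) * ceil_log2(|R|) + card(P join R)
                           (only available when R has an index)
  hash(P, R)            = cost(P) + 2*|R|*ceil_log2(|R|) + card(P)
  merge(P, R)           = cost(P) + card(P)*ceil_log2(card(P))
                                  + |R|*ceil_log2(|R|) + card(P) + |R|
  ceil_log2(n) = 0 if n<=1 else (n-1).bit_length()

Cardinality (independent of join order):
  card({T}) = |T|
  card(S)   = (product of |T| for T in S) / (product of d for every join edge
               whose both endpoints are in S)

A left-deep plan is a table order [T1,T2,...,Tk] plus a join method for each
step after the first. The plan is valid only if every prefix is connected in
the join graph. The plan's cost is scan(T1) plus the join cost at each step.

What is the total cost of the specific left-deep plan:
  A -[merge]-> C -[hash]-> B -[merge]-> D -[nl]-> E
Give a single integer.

step 1: scan A: cost=300, card=300
step 2: join C via merge
    card(P join C) = 300*200/(10) = 6000
    cost = 300 + 300*9 + 200*8 + 300 + 200 = 5100
step 3: join B via hash
    card(P join B) = 6000*100/(30) = 20000
    cost = 5100 + 2*100*7 + 6000 = 12500
step 4: join D via merge
    card(P join D) = 20000*250/(25) = 200000
    cost = 12500 + 20000*15 + 250*8 + 20000 + 250 = 334750
step 5: join E via nl
    card(P join E) = 200000*200/(10) = 4000000
    cost = 334750 + 200000*200 = 40334750

40334750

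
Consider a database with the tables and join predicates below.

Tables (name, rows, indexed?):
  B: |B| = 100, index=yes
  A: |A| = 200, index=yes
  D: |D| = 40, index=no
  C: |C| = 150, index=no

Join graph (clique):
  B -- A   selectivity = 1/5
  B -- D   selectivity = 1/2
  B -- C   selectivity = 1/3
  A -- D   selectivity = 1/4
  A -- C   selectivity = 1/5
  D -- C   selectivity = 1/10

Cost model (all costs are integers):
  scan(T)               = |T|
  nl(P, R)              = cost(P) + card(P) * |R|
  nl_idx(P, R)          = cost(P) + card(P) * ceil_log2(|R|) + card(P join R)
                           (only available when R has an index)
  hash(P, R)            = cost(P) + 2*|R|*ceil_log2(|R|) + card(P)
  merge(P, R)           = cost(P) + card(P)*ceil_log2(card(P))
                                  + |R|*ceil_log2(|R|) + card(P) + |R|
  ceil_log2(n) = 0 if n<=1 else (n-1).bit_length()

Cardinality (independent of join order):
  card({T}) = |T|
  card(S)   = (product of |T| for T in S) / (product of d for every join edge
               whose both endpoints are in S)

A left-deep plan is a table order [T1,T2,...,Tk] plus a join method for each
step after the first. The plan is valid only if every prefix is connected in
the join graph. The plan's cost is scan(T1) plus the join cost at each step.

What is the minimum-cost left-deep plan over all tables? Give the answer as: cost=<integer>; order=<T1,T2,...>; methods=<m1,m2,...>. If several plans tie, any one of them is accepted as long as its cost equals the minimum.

Selinger DP (subsets sized 1..n):
  {B}: scan cost=100, card=100
  {A}: scan cost=200, card=200
  {D}: scan cost=40, card=40
  {C}: scan cost=150, card=150
  {AB}: card=4000; try (B,hash)→1800, (A,merge)→2700, (B,merge)→2800, (A,hash)→3400, (A,nl_idx)→4900, (B,nl_idx)→5600 …(+2); best=1800 via (B,hash)
  {BD}: card=2000; try (D,hash)→680, (B,merge)→1120, (D,merge)→1180, (B,hash)→1480, (B,nl_idx)→2320, (B,nl)→4040 …(+1); best=680 via (D,hash)
  {BC}: card=5000; try (B,hash)→1700, (C,merge)→2250, (B,merge)→2300, (C,hash)→2600, (B,nl_idx)→6200, (C,nl)→15100 …(+1); best=1700 via (B,hash)
  {AD}: card=2000; try (D,hash)→880, (A,merge)→2120, (D,merge)→2280, (A,nl_idx)→2360, (A,hash)→3280, (A,nl)→8040 …(+1); best=880 via (D,hash)
  {AC}: card=6000; try (C,hash)→2800, (A,merge)→3300, (C,merge)→3350, (A,hash)→3500, (A,nl_idx)→7350, (A,nl)→30150 …(+1); best=2800 via (C,hash)
  {CD}: card=600; try (D,hash)→780, (C,merge)→1670, (D,merge)→1780, (C,hash)→2480, (C,nl)→6040, (D,nl)→6150; best=780 via (D,hash)
  {ABD}: card=20000; try (B,hash)→4280, (A,hash)→5880, (D,hash)→6280, (B,merge)→25680, (A,merge)→26480, (B,nl_idx)→34880 …(+5); best=4280 via (B,hash)
  {ABC}: card=40000; try (C,hash)→8200, (A,hash)→9900, (B,hash)→10200, (C,merge)→55150, (A,merge)→73500, (A,nl_idx)→81700 …(+5); best=8200 via (C,hash)
  {BCD}: card=10000; try (B,hash)→2780, (C,hash)→5080, (D,hash)→7180, (B,merge)→8180, (B,nl_idx)→14980, (C,merge)→26030 …(+4); best=2780 via (B,hash)
  {ACD}: card=6000; try (A,hash)→4580, (C,hash)→5280, (A,merge)→9180, (D,hash)→9280, (A,nl_idx)→11580, (C,merge)→26230 …(+4); best=4580 via (A,hash)
  {ABCD}: card=20000; try (B,hash)→11980, (A,hash)→15980, (C,hash)→26680, (D,hash)→48680, (B,nl_idx)→66580, (B,merge)→89380 …(+8); best=11980 via (B,hash)

cost=11980; order=C,D,A,B; methods=hash,hash,hash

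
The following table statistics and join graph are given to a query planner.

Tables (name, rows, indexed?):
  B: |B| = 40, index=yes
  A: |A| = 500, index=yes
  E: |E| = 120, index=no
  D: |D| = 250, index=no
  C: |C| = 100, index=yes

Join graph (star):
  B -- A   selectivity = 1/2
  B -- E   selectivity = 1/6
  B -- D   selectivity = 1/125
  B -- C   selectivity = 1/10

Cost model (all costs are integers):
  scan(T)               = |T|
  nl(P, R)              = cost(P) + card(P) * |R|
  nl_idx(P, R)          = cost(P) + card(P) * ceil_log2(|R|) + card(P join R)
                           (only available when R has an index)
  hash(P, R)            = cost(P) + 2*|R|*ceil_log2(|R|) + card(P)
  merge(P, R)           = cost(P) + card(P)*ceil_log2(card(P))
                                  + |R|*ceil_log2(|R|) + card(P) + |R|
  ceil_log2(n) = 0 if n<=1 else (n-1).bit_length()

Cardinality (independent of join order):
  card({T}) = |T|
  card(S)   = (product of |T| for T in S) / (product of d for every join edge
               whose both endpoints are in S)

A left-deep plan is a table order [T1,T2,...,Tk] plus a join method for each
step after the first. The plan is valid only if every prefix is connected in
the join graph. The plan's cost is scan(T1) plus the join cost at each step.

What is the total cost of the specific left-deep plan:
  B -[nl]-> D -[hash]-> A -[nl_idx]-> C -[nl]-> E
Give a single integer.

step 1: scan B: cost=40, card=40
step 2: join D via nl
    card(P join D) = 40*250/(125) = 80
    cost = 40 + 40*250 = 10040
step 3: join A via hash
    card(P join A) = 80*500/(2) = 20000
    cost = 10040 + 2*500*9 + 80 = 19120
step 4: join C via nl_idx
    card(P join C) = 20000*100/(10) = 200000
    cost = 19120 + 20000*7 + 200000 = 359120
step 5: join E via nl
    card(P join E) = 200000*120/(6) = 4000000
    cost = 359120 + 200000*120 = 24359120

24359120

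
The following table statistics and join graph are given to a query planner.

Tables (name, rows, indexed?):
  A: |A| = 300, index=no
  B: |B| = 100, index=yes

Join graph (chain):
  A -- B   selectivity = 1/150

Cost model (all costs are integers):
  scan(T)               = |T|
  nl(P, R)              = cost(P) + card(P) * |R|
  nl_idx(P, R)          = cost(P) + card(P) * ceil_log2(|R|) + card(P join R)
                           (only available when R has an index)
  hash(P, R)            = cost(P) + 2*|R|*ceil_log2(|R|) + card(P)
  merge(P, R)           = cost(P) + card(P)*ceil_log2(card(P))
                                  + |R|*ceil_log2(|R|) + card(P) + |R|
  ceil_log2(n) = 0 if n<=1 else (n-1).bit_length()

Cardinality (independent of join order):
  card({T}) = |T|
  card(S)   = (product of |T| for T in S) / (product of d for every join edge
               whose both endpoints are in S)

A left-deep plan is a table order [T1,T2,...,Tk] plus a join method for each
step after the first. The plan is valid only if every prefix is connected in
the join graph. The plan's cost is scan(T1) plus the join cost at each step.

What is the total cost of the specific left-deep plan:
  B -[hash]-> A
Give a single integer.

5600

step 1: scan B: cost=100, card=100
step 2: join A via hash
    card(P join A) = 100*300/(150) = 200
    cost = 100 + 2*300*9 + 100 = 5600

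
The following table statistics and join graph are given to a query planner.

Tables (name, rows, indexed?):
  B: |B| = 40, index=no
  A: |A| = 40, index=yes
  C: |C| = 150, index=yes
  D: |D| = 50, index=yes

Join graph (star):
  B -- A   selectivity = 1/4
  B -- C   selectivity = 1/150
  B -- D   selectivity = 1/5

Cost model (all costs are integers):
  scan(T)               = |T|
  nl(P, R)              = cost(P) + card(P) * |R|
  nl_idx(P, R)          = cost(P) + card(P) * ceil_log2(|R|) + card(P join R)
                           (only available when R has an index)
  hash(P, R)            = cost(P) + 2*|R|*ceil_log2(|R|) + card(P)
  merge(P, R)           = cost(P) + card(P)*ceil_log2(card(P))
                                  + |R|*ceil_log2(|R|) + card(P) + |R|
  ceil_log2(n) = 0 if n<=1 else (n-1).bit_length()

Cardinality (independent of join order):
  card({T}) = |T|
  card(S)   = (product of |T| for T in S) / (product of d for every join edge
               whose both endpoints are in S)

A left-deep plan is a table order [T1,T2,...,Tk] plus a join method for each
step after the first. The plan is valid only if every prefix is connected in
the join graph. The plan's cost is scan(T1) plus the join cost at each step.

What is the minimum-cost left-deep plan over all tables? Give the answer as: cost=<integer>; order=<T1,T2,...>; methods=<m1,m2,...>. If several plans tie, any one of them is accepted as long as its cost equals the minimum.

cost=1910; order=B,C,D,A; methods=nl_idx,merge,hash

Selinger DP (subsets sized 1..n):
  {B}: scan cost=40, card=40
  {A}: scan cost=40, card=40
  {C}: scan cost=150, card=150
  {D}: scan cost=50, card=50
  {AB}: card=400; try (B,hash)→560, (A,hash)→560, (B,merge)→600, (A,merge)→600, (A,nl_idx)→680, (B,nl)→1640 …(+1); best=560 via (B,hash)
  {BC}: card=40; try (C,nl_idx)→400, (B,hash)→780, (C,merge)→1670, (B,merge)→1780, (C,hash)→2480, (C,nl)→6040 …(+1); best=400 via (C,nl_idx)
  {BD}: card=400; try (B,hash)→580, (D,merge)→670, (D,hash)→680, (D,nl_idx)→680, (B,merge)→680, (D,nl)→2040 …(+1); best=580 via (B,hash)
  {ABC}: card=400; try (A,hash)→920, (A,merge)→960, (A,nl_idx)→1040, (A,nl)→2000, (C,hash)→3360, (C,nl_idx)→4160 …(+2); best=920 via (A,hash)
  {ABD}: card=4000; try (A,hash)→1460, (D,hash)→1560, (A,merge)→4860, (D,merge)→4910, (D,nl_idx)→6960, (A,nl_idx)→6980 …(+2); best=1460 via (A,hash)
  {BCD}: card=400; try (D,merge)→1030, (D,hash)→1040, (D,nl_idx)→1040, (D,nl)→2400, (C,hash)→3380, (C,nl_idx)→4180 …(+2); best=1030 via (D,merge)
  {ABCD}: card=4000; try (A,hash)→1910, (D,hash)→1920, (D,merge)→5270, (A,merge)→5310, (D,nl_idx)→7320, (A,nl_idx)→7430 …(+6); best=1910 via (A,hash)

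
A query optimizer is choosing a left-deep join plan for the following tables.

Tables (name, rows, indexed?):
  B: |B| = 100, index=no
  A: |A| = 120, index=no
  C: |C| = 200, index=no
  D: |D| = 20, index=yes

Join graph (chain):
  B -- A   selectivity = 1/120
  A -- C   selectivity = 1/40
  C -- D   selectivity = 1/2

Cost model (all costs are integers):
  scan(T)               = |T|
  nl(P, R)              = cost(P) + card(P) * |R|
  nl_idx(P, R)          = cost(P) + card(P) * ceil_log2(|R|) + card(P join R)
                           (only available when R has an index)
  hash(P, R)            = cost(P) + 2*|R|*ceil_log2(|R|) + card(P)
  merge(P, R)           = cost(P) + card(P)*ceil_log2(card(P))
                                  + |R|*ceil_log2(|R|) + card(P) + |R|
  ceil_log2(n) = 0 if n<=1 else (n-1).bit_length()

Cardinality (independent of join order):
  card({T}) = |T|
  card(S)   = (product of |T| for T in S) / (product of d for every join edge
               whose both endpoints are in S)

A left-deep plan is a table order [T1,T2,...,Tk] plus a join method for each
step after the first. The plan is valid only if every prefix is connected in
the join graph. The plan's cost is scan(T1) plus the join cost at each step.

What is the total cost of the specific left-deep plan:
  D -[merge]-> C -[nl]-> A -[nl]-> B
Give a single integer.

841940

step 1: scan D: cost=20, card=20
step 2: join C via merge
    card(P join C) = 20*200/(2) = 2000
    cost = 20 + 20*5 + 200*8 + 20 + 200 = 1940
step 3: join A via nl
    card(P join A) = 2000*120/(40) = 6000
    cost = 1940 + 2000*120 = 241940
step 4: join B via nl
    card(P join B) = 6000*100/(120) = 5000
    cost = 241940 + 6000*100 = 841940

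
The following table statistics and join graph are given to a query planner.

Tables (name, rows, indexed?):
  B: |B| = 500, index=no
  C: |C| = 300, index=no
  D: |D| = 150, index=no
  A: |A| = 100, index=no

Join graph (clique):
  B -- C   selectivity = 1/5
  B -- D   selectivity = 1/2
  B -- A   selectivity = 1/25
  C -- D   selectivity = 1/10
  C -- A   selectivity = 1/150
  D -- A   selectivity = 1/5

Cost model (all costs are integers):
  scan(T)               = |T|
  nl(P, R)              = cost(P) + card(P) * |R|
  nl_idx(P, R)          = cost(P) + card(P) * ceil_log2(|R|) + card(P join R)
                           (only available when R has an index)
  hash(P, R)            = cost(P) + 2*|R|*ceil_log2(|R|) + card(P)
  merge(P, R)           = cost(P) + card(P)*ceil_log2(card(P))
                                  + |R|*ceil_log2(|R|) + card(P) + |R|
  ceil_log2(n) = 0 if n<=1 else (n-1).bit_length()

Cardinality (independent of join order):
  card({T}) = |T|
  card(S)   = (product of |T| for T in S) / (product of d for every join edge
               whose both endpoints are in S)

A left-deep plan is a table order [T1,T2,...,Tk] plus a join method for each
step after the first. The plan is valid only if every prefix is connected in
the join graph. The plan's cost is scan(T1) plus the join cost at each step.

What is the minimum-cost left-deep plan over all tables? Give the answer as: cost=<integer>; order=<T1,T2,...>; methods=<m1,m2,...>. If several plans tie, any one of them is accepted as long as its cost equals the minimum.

Selinger DP (subsets sized 1..n):
  {B}: scan cost=500, card=500
  {C}: scan cost=300, card=300
  {D}: scan cost=150, card=150
  {A}: scan cost=100, card=100
  {BC}: card=30000; try (C,hash)→6400, (B,merge)→8300, (C,merge)→8500, (B,hash)→9600, (B,nl)→150300, (C,nl)→150500; best=6400 via (C,hash)
  {BD}: card=37500; try (D,hash)→3400, (B,merge)→6500, (D,merge)→6850, (B,hash)→9300, (B,nl)→75150, (D,nl)→75500; best=3400 via (D,hash)
  {AB}: card=2000; try (A,hash)→2400, (B,merge)→5900, (A,merge)→6300, (B,hash)→9200, (B,nl)→50100, (A,nl)→50500; best=2400 via (A,hash)
  {CD}: card=4500; try (D,hash)→3000, (C,merge)→4500, (D,merge)→4650, (C,hash)→5700, (C,nl)→45150, (D,nl)→45300; best=3000 via (D,hash)
  {AC}: card=200; try (A,hash)→2000, (C,merge)→3900, (A,merge)→4100, (C,hash)→5600, (C,nl)→30100, (A,nl)→30300; best=2000 via (A,hash)
  {AD}: card=3000; try (A,hash)→1700, (D,merge)→2250, (A,merge)→2300, (D,hash)→2600, (D,nl)→15100, (A,nl)→15150; best=1700 via (A,hash)
  {BCD}: card=225000; try (B,hash)→16500, (D,hash)→38800, (C,hash)→46300, (B,merge)→71000, (D,merge)→487750, (C,merge)→643900 …(+3); best=16500 via (B,hash)
  {ABC}: card=800; try (B,merge)→8800, (C,hash)→9800, (B,hash)→11200, (C,merge)→29400, (A,hash)→37800, (B,nl)→102000 …(+3); best=8800 via (B,merge)
  {ABD}: card=30000; try (D,hash)→6800, (B,hash)→13700, (D,merge)→27750, (A,hash)→42300, (B,merge)→45700, (D,nl)→302400 …(+3); best=6800 via (D,hash)
  {ACD}: card=600; try (D,hash)→4600, (D,merge)→5150, (A,hash)→8900, (C,hash)→10100, (D,nl)→32000, (C,merge)→43700 …(+3); best=4600 via (D,hash)
  {ABCD}: card=1200; try (D,hash)→12000, (B,hash)→14200, (B,merge)→16200, (D,merge)→18950, (C,hash)→42200, (D,nl)→128800 …(+6); best=12000 via (D,hash)

cost=12000; order=C,A,B,D; methods=hash,merge,hash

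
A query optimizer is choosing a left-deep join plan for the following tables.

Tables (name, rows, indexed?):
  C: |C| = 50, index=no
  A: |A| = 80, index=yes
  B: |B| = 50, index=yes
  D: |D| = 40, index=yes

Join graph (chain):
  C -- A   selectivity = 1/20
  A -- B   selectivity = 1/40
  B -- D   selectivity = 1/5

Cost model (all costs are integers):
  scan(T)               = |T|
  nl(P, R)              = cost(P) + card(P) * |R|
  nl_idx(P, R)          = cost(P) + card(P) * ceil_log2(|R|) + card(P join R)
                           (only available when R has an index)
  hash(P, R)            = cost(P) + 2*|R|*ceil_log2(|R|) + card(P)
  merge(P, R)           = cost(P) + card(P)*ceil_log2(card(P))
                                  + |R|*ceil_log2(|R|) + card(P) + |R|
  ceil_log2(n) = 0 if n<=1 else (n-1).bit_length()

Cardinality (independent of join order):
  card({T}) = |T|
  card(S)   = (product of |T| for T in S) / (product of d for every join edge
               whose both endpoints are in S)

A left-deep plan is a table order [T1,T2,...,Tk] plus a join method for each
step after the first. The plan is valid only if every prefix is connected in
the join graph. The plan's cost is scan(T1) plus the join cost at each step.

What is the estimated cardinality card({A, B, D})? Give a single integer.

Tables in S: A(80), B(50), D(40)
Edges inside S: A-B(d=40), B-D(d=5)
numerator = 80 * 50 * 40 = 160000
denominator = 40 * 5 = 200
card(S) = 160000 / 200 = 800

800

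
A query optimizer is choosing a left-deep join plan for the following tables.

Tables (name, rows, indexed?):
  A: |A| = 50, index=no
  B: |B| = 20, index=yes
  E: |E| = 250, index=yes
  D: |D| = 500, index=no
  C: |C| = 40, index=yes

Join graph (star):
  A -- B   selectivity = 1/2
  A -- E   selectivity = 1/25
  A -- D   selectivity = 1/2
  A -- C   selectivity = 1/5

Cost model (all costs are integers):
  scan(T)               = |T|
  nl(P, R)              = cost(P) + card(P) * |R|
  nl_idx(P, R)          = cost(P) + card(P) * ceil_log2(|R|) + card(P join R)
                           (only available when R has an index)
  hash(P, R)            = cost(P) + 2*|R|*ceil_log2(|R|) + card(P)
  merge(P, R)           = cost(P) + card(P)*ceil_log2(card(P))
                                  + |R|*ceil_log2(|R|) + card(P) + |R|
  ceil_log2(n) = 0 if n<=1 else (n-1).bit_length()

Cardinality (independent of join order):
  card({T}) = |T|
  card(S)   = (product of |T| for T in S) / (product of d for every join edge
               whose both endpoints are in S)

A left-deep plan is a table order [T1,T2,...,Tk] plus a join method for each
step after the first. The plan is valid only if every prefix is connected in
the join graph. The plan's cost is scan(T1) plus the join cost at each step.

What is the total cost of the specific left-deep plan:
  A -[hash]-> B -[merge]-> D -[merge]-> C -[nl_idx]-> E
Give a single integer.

20260580

step 1: scan A: cost=50, card=50
step 2: join B via hash
    card(P join B) = 50*20/(2) = 500
    cost = 50 + 2*20*5 + 50 = 300
step 3: join D via merge
    card(P join D) = 500*500/(2) = 125000
    cost = 300 + 500*9 + 500*9 + 500 + 500 = 10300
step 4: join C via merge
    card(P join C) = 125000*40/(5) = 1000000
    cost = 10300 + 125000*17 + 40*6 + 125000 + 40 = 2260580
step 5: join E via nl_idx
    card(P join E) = 1000000*250/(25) = 10000000
    cost = 2260580 + 1000000*8 + 10000000 = 20260580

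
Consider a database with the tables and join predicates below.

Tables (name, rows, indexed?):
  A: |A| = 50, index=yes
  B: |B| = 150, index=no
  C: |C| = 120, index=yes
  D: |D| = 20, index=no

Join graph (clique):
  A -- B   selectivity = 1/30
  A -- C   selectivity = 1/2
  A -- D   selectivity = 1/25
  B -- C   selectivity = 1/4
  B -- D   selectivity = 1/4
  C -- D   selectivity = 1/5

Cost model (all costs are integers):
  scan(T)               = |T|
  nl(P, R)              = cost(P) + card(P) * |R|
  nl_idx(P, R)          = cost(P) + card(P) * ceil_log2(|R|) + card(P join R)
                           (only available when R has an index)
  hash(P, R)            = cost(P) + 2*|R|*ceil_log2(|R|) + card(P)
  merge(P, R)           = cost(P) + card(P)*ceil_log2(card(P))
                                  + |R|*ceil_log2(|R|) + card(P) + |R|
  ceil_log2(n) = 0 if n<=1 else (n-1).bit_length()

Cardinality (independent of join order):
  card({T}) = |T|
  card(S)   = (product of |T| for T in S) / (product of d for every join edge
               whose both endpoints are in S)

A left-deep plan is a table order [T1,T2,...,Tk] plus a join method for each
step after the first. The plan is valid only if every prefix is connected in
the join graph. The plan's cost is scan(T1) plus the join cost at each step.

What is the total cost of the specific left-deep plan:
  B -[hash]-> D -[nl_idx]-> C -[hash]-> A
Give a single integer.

step 1: scan B: cost=150, card=150
step 2: join D via hash
    card(P join D) = 150*20/(4) = 750
    cost = 150 + 2*20*5 + 150 = 500
step 3: join C via nl_idx
    card(P join C) = 750*120/(4*5) = 4500
    cost = 500 + 750*7 + 4500 = 10250
step 4: join A via hash
    card(P join A) = 4500*50/(30*2*25) = 150
    cost = 10250 + 2*50*6 + 4500 = 15350

15350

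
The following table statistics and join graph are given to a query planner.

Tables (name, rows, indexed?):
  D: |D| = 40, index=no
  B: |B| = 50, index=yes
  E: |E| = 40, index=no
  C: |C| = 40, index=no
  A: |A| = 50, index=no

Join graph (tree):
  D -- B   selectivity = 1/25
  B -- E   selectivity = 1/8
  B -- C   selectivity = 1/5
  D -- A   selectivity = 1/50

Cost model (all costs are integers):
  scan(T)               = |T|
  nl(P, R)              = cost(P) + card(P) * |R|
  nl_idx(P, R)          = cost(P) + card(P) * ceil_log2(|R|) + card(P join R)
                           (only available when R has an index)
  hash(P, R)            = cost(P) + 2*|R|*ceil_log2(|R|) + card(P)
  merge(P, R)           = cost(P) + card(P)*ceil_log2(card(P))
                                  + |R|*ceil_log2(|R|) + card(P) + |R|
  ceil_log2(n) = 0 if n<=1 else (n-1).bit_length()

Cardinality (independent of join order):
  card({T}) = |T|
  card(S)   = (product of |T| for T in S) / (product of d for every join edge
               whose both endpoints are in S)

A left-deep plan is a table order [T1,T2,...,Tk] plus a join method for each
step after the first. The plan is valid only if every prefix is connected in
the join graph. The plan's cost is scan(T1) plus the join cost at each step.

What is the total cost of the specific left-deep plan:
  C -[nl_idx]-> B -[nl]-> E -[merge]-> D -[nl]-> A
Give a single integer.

step 1: scan C: cost=40, card=40
step 2: join B via nl_idx
    card(P join B) = 40*50/(5) = 400
    cost = 40 + 40*6 + 400 = 680
step 3: join E via nl
    card(P join E) = 400*40/(8) = 2000
    cost = 680 + 400*40 = 16680
step 4: join D via merge
    card(P join D) = 2000*40/(25) = 3200
    cost = 16680 + 2000*11 + 40*6 + 2000 + 40 = 40960
step 5: join A via nl
    card(P join A) = 3200*50/(50) = 3200
    cost = 40960 + 3200*50 = 200960

200960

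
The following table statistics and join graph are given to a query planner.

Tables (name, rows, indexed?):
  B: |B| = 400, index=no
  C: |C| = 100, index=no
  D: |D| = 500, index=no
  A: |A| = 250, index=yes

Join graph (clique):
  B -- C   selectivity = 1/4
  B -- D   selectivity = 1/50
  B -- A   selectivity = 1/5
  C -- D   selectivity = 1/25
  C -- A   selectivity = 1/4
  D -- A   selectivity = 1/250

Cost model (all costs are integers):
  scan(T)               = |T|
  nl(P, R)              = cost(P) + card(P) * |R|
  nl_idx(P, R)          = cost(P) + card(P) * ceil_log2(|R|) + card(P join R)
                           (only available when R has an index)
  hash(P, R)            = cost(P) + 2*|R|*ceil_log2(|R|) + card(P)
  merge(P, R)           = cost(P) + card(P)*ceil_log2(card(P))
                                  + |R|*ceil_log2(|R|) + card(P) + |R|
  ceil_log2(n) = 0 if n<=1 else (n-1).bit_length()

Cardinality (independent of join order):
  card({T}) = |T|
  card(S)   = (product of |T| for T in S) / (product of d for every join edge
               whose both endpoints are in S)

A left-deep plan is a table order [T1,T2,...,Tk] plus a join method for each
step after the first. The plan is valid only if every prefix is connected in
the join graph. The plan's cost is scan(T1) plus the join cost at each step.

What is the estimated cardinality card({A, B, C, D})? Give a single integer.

200

Tables in S: A(250), B(400), C(100), D(500)
Edges inside S: B-C(d=4), B-D(d=50), B-A(d=5), C-D(d=25), C-A(d=4), D-A(d=250)
numerator = 250 * 400 * 100 * 500 = 5000000000
denominator = 4 * 50 * 5 * 25 * 4 * 250 = 25000000
card(S) = 5000000000 / 25000000 = 200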